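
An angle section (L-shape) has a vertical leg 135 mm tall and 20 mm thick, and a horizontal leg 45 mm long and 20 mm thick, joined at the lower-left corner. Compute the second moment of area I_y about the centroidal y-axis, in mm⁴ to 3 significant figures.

I_y ≈ 3.30 × 10⁵ mm⁴

Decompose the section into non-overlapping parts with the origin at the bottom-left of its bounding rectangle.
Vertical leg: 20 × 135, A = 2 700 mm², x = 10 mm, Ī = 90 000 mm⁴.
Horizontal leg (remainder): 25 × 20, A = 500 mm², x = 32.5 mm, Ī = 26 042 mm⁴.
Centroid: x̄ = ΣA·x / ΣA = 13.516 mm.
Transfer each piece to the centroidal y-axis using Ī + A·d² with d = x − 13.516:
  vertical leg: d = -3.5156 mm → contributes +123 371 mm⁴
  horizontal leg (remainder): d = 18.984 mm → contributes +206 245 mm⁴
Total I = 329 616 mm⁴.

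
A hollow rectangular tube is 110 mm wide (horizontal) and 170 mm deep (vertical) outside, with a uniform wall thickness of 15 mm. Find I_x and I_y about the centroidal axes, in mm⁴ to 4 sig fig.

I_x ≈ 2.674 × 10⁷ mm⁴, I_y ≈ 1.288 × 10⁷ mm⁴

Split into non-overlapping primitives; take the origin at the lower-left of the bounding box.
Outer rectangle: 110 × 170, A = 18 700 mm², y = 85 mm, Ī = 45 035 833 mm⁴.
Inner void (subtracted): 80 × 140, A = 11 200 mm², y = 85 mm, Ī = 18 293 333 mm⁴.
By symmetry the centroid is at mid-height, ȳ = 85 mm.
All pieces are centred on the centroidal x-axis, so I = ΣĪ (holes subtracted) = 26 742 500 mm⁴.
Repeating about the centroidal y-axis gives I_y = 12 882 500 mm⁴.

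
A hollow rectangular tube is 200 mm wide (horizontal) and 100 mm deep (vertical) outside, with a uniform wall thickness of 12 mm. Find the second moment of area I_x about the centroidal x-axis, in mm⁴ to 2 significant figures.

Treat the section as a set of non-overlapping primitives; coordinates are from the bounding-box lower-left.
Outer rectangle: 200 × 100, A = 20 000 mm², y = 50 mm, Ī = 16 666 667 mm⁴.
Inner void (subtracted): 176 × 76, A = 13 376 mm², y = 50 mm, Ī = 6 438 315 mm⁴.
By symmetry the centroid is at mid-height, ȳ = 50 mm.
All pieces are centred on the centroidal x-axis, so I = ΣĪ (holes subtracted) = 10 228 352 mm⁴.

I_x ≈ 1.0 × 10⁷ mm⁴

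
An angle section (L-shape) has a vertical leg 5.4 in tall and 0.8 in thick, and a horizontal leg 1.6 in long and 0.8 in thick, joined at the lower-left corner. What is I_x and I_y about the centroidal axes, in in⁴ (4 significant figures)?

Decompose the section into non-overlapping parts with the origin at the bottom-left of its bounding rectangle.
Vertical leg: 0.8 × 5.4, A = 4.32 in², y = 2.7 in, Ī = 10.4976 in⁴.
Horizontal leg (remainder): 0.8 × 0.8, A = 0.64 in², y = 0.4 in, Ī = 0.0341333 in⁴.
Centroid: ȳ = ΣA·y / ΣA = 2.40323 in.
Transfer each piece to the centroidal x-axis using Ī + A·d² with d = y − 2.40323:
  vertical leg: d = 0.296774 in → contributes +10.8781 in⁴
  horizontal leg (remainder): d = -2.00323 in → contributes +2.6024 in⁴
Total I = 13.4805 in⁴.
For the y-axis: x̄ = 0.503226 in.
Repeating about the centroidal y-axis gives I_y = 0.621282 in⁴.

I_x ≈ 13.48 in⁴, I_y ≈ 0.6213 in⁴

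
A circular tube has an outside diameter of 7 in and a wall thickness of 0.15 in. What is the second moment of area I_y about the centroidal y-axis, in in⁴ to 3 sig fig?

Split into non-overlapping primitives; take the origin at the lower-left of the bounding box.
Outer circle: ⌀7, A = 38.485 in², x = 3.5 in, Ī = 117.86 in⁴.
Bore (subtracted): ⌀6.7, A = 35.257 in², x = 3.5 in, Ī = 98.917 in⁴.
By symmetry the centroid is at mid-width, x̄ = 3.5 in.
All pieces are centred on the centroidal y-axis, so I = ΣĪ (holes subtracted) = 18.942 in⁴.

I_y ≈ 18.9 in⁴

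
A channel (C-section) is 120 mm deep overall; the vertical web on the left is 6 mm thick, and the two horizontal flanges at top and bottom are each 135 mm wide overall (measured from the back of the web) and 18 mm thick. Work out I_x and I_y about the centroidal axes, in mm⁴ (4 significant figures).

Decompose the section into non-overlapping parts with the origin at the bottom-left of its bounding rectangle.
Web: 6 × 120, A = 720 mm², y = 60 mm, Ī = 864 000 mm⁴.
Top flange (beyond web): 129 × 18, A = 2 322 mm², y = 111 mm, Ī = 62 694 mm⁴.
Bottom flange (beyond web): 129 × 18, A = 2 322 mm², y = 9 mm, Ī = 62 694 mm⁴.
By symmetry the centroid is at mid-height, ȳ = 60 mm.
Transfer each piece to the centroidal x-axis using Ī + A·d² with d = y − 60:
  web: d = 0 mm → contributes +864 000 mm⁴
  top flange (beyond web): d = 51 mm → contributes +6 102 216 mm⁴
  bottom flange (beyond web): d = -51 mm → contributes +6 102 216 mm⁴
Total I = 13 068 432 mm⁴.
For the y-axis: x̄ = 61.4396 mm.
Repeating about the centroidal y-axis gives I_y = 9 282 391 mm⁴.

I_x ≈ 1.307 × 10⁷ mm⁴, I_y ≈ 9.282 × 10⁶ mm⁴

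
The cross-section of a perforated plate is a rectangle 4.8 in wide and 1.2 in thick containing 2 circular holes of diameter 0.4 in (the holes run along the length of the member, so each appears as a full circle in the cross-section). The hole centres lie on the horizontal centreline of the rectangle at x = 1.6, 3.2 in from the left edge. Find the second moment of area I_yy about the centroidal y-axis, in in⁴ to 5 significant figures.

I_yy ≈ 10.896 in⁴

Treat the section as a set of non-overlapping primitives; coordinates are from the bounding-box lower-left.
Plate: 4.8 × 1.2, A = 5.76 in², x = 2.4 in, Ī = 11.0592 in⁴.
Hole 1 (subtracted): ⌀0.4, A = 0.1256637 in², x = 1.6 in, Ī = 0.001256637 in⁴.
Hole 2 (subtracted): ⌀0.4, A = 0.1256637 in², x = 3.2 in, Ī = 0.001256637 in⁴.
By symmetry the centroid is at mid-width, x̄ = 2.4 in.
Transfer each piece to the centroidal y-axis using Ī + A·d² with d = x − 2.4:
  plate: d = 0 in → contributes +11.0592 in⁴
  hole 1: d = -0.8 in → contributes −0.08168141 in⁴
  hole 2: d = 0.8 in → contributes −0.08168141 in⁴
Total I = 10.89584 in⁴.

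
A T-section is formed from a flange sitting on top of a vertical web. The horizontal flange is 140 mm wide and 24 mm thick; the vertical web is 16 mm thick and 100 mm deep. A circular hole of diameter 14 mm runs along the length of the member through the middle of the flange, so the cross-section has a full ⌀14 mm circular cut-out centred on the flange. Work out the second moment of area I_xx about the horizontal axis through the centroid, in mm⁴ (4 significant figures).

I_xx ≈ 5.596 × 10⁶ mm⁴

Treat the section as a set of non-overlapping primitives; coordinates are from the bounding-box lower-left.
Flange: 140 × 24, A = 3 360 mm², y = 112 mm, Ī = 161 280 mm⁴.
Web: 16 × 100, A = 1 600 mm², y = 50 mm, Ī = 1 333 333 mm⁴.
Hole (subtracted): ⌀14, A = 153.938 mm², y = 112 mm, Ī = 1885.74 mm⁴.
Centroid: ȳ = ΣA·y / ΣA = 91.3594 mm.
Transfer each piece to the horizontal axis through the centroid using Ī + A·d² with d = y − 91.3594:
  flange: d = 20.6406 mm → contributes +1 592 755 mm⁴
  web: d = -41.3594 mm → contributes +4 070 293 mm⁴
  hole: d = 20.6406 mm → contributes −67468.6 mm⁴
Total I = 5 595 580 mm⁴.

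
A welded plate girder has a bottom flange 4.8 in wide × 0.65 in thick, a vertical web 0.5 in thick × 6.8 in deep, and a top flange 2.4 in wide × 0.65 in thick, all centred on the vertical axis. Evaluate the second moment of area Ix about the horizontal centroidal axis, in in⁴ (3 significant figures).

Ix ≈ 74.0 in⁴

Split into non-overlapping primitives; take the origin at the lower-left of the bounding box.
Bottom plate: 4.8 × 0.65, A = 3.12 in², y = 0.325 in, Ī = 0.10985 in⁴.
Web plate: 0.5 × 6.8, A = 3.4 in², y = 4.05 in, Ī = 13.101 in⁴.
Top plate: 2.4 × 0.65, A = 1.56 in², y = 7.775 in, Ī = 0.054925 in⁴.
Centroid: ȳ = ΣA·y / ΣA = 3.3308 in.
Transfer each piece to the horizontal centroidal axis using Ī + A·d² with d = y − 3.3308:
  bottom plate: d = -3.0058 in → contributes +28.299 in⁴
  web plate: d = 0.71918 in → contributes +14.86 in⁴
  top plate: d = 4.4442 in → contributes +30.866 in⁴
Total I = 74.025 in⁴.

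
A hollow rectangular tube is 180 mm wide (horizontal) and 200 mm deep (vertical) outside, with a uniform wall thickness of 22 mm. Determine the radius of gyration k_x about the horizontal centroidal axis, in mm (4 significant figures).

k_x ≈ 72.16 mm

Treat the section as a set of non-overlapping primitives; coordinates are from the bounding-box lower-left.
Outer rectangle: 180 × 200, A = 36 000 mm², y = 100 mm, Ī = 120 000 000 mm⁴.
Inner void (subtracted): 136 × 156, A = 21 216 mm², y = 100 mm, Ī = 43 026 048 mm⁴.
By symmetry the centroid is at mid-height, ȳ = 100 mm.
All pieces are centred on the horizontal centroidal axis, so I = ΣĪ (holes subtracted) = 76 973 952 mm⁴.
Radius of gyration: k = √(I/A) = √(76 973 952 / 14 784) = 72.1566 mm.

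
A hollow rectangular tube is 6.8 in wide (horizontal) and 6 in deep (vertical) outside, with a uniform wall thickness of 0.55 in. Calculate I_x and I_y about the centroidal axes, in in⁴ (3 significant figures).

I_x ≈ 66.5 in⁴, I_y ≈ 81.6 in⁴

Decompose the section into non-overlapping parts with the origin at the bottom-left of its bounding rectangle.
Outer rectangle: 6.8 × 6, A = 40.8 in², y = 3 in, Ī = 122.4 in⁴.
Inner void (subtracted): 5.7 × 4.9, A = 27.93 in², y = 3 in, Ī = 55.883 in⁴.
By symmetry the centroid is at mid-height, ȳ = 3 in.
All pieces are centred on the centroidal x-axis, so I = ΣĪ (holes subtracted) = 66.517 in⁴.
Repeating about the centroidal y-axis gives I_y = 81.596 in⁴.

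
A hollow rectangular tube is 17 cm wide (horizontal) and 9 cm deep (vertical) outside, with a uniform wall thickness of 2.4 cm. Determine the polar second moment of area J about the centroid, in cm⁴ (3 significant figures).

J ≈ 4010 cm⁴

Split into non-overlapping primitives; take the origin at the lower-left of the bounding box.
Outer rectangle: 17 × 9, A = 153 cm², y = 4.5 cm, Ī = 1032.8 cm⁴.
Inner void (subtracted): 12.2 × 4.2, A = 51.24 cm², y = 4.5 cm, Ī = 75.323 cm⁴.
By symmetry the centroid is at mid-height, ȳ = 4.5 cm.
All pieces are centred on the centroidal x-axis, so I = ΣĪ (holes subtracted) = 957.43 cm⁴.
Repeating about the centroidal y-axis gives I_y = 3049.2 cm⁴.
Polar second moment: J = I_x + I_y = 4006.6 cm⁴.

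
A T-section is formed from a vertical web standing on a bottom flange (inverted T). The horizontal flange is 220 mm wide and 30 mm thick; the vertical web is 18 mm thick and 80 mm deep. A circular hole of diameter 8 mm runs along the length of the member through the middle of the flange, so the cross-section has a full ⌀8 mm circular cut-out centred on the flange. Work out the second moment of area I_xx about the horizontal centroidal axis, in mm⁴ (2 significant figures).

I_xx ≈ 4.8 × 10⁶ mm⁴

Split into non-overlapping primitives; take the origin at the lower-left of the bounding box.
Flange: 220 × 30, A = 6 600 mm², y = 15 mm, Ī = 495 000 mm⁴.
Web: 18 × 80, A = 1 440 mm², y = 70 mm, Ī = 768 000 mm⁴.
Hole (subtracted): ⌀8, A = 50.27 mm², y = 15 mm, Ī = 201.1 mm⁴.
Centroid: ȳ = ΣA·y / ΣA = 24.91 mm.
Transfer each piece to the horizontal centroidal axis using Ī + A·d² with d = y − 24.91:
  flange: d = -9.913 mm → contributes +1 143 529 mm⁴
  web: d = 45.09 mm → contributes +3 695 322 mm⁴
  hole: d = -9.913 mm → contributes −5 140 mm⁴
Total I = 4 833 712 mm⁴.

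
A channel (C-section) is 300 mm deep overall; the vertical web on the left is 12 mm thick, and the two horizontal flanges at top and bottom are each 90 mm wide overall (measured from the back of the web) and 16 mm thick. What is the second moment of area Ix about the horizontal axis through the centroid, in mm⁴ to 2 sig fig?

Ix ≈ 7.7 × 10⁷ mm⁴

Decompose the section into non-overlapping parts with the origin at the bottom-left of its bounding rectangle.
Web: 12 × 300, A = 3 600 mm², y = 150 mm, Ī = 27 000 000 mm⁴.
Top flange (beyond web): 78 × 16, A = 1 248 mm², y = 292 mm, Ī = 26 624 mm⁴.
Bottom flange (beyond web): 78 × 16, A = 1 248 mm², y = 8 mm, Ī = 26 624 mm⁴.
By symmetry the centroid is at mid-height, ȳ = 150 mm.
Transfer each piece to the horizontal axis through the centroid using Ī + A·d² with d = y − 150:
  web: d = 0 mm → contributes +27 000 000 mm⁴
  top flange (beyond web): d = 142 mm → contributes +25 191 296 mm⁴
  bottom flange (beyond web): d = -142 mm → contributes +25 191 296 mm⁴
Total I = 77 382 592 mm⁴.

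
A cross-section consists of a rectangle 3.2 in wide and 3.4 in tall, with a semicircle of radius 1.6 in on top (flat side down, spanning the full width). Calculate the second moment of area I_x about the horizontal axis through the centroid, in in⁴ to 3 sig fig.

I_x ≈ 27.8 in⁴

Decompose the section into non-overlapping parts with the origin at the bottom-left of its bounding rectangle.
Rectangular body: 3.2 × 3.4, A = 10.88 in², y = 1.7 in, Ī = 10.481 in⁴.
Semicircular cap: semicircle r = 1.6, A = 4.0212 in², y = 4.0791 in, Ī = 0.7193 in⁴.
Centroid: ȳ = ΣA·y / ΣA = 2.342 in.
Transfer each piece to the horizontal axis through the centroid using Ī + A·d² with d = y − 2.342:
  rectangular body: d = -0.64201 in → contributes +14.966 in⁴
  semicircular cap: d = 1.737 in → contributes +12.853 in⁴
Total I = 27.818 in⁴.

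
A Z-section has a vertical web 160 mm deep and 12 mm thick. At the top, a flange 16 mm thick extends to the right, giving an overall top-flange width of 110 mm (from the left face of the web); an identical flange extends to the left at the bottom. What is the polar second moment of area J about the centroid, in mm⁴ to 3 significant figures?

Break the section into simple shapes (no overlaps), measuring from the bottom-left corner of the bounding box.
Web: 12 × 160, A = 1 920 mm², y = 80 mm, Ī = 4 096 000 mm⁴.
Top flange (beyond web): 98 × 16, A = 1 568 mm², y = 152 mm, Ī = 33 451 mm⁴.
Bottom flange (beyond web): 98 × 16, A = 1 568 mm², y = 8 mm, Ī = 33 451 mm⁴.
Centroid: ȳ = ΣA·y / ΣA = 80 mm.
Transfer each piece to the centroidal x-axis using Ī + A·d² with d = y − 80:
  web: d = 0 mm → contributes +4 096 000 mm⁴
  top flange (beyond web): d = 72 mm → contributes +8 161 963 mm⁴
  bottom flange (beyond web): d = -72 mm → contributes +8 161 963 mm⁴
Total I = 20 419 925 mm⁴.
For the y-axis: x̄ = 104 mm.
Repeating about the centroidal y-axis gives I_y = 12 019 285 mm⁴.
Polar second moment: J = I_x + I_y = 32 439 211 mm⁴.

J ≈ 3.24 × 10⁷ mm⁴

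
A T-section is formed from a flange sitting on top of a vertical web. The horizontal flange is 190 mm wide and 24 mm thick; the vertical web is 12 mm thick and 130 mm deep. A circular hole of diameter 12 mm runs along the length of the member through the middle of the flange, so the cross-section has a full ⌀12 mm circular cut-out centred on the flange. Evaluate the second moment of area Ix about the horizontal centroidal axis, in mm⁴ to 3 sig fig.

Ix ≈ 9.26 × 10⁶ mm⁴

Decompose the section into non-overlapping parts with the origin at the bottom-left of its bounding rectangle.
Flange: 190 × 24, A = 4 560 mm², y = 142 mm, Ī = 218 880 mm⁴.
Web: 12 × 130, A = 1 560 mm², y = 65 mm, Ī = 2 197 000 mm⁴.
Hole (subtracted): ⌀12, A = 113.1 mm², y = 142 mm, Ī = 1017.9 mm⁴.
Centroid: ȳ = ΣA·y / ΣA = 122 mm.
Transfer each piece to the horizontal centroidal axis using Ī + A·d² with d = y − 122:
  flange: d = 19.997 mm → contributes +2 042 332 mm⁴
  web: d = -57.003 mm → contributes +7 265 974 mm⁴
  hole: d = 19.997 mm → contributes −46 243 mm⁴
Total I = 9 262 063 mm⁴.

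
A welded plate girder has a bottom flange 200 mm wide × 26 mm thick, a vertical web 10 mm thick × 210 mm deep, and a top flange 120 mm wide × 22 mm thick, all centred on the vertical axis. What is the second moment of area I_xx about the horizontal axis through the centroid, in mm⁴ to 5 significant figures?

I_xx ≈ 1.0654 × 10⁸ mm⁴

Split into non-overlapping primitives; take the origin at the lower-left of the bounding box.
Bottom plate: 200 × 26, A = 5 200 mm², y = 13 mm, Ī = 292933.3 mm⁴.
Web plate: 10 × 210, A = 2 100 mm², y = 131 mm, Ī = 7 717 500 mm⁴.
Top plate: 120 × 22, A = 2 640 mm², y = 247 mm, Ī = 106 480 mm⁴.
Centroid: ȳ = ΣA·y / ΣA = 100.0785 mm.
Transfer each piece to the horizontal axis through the centroid using Ī + A·d² with d = y − 100.0785:
  bottom plate: d = -87.07847 mm → contributes +39 722 766 mm⁴
  web plate: d = 30.92153 mm → contributes +9 725 396 mm⁴
  top plate: d = 146.9215 mm → contributes +57 093 350 mm⁴
Total I = 106 541 512 mm⁴.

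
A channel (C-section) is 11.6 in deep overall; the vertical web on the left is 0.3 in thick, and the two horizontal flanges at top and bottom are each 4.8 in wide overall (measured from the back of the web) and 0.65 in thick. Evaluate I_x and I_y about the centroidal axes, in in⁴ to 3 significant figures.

I_x ≈ 215 in⁴, I_y ≈ 22.5 in⁴

Split into non-overlapping primitives; take the origin at the lower-left of the bounding box.
Web: 0.3 × 11.6, A = 3.48 in², y = 5.8 in, Ī = 39.022 in⁴.
Top flange (beyond web): 4.5 × 0.65, A = 2.925 in², y = 11.275 in, Ī = 0.10298 in⁴.
Bottom flange (beyond web): 4.5 × 0.65, A = 2.925 in², y = 0.325 in, Ī = 0.10298 in⁴.
By symmetry the centroid is at mid-height, ȳ = 5.8 in.
Transfer each piece to the centroidal x-axis using Ī + A·d² with d = y − 5.8:
  web: d = 0 in → contributes +39.022 in⁴
  top flange (beyond web): d = 5.475 in → contributes +87.782 in⁴
  bottom flange (beyond web): d = -5.475 in → contributes +87.782 in⁴
Total I = 214.59 in⁴.
For the y-axis: x̄ = 1.6548 in.
Repeating about the centroidal y-axis gives I_y = 22.466 in⁴.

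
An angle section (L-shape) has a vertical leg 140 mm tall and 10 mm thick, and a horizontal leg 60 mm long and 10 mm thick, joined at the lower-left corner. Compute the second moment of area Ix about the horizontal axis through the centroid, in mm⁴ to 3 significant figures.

Ix ≈ 3.85 × 10⁶ mm⁴

Decompose the section into non-overlapping parts with the origin at the bottom-left of its bounding rectangle.
Vertical leg: 10 × 140, A = 1 400 mm², y = 70 mm, Ī = 2 286 667 mm⁴.
Horizontal leg (remainder): 50 × 10, A = 500 mm², y = 5 mm, Ī = 4166.7 mm⁴.
Centroid: ȳ = ΣA·y / ΣA = 52.895 mm.
Transfer each piece to the horizontal axis through the centroid using Ī + A·d² with d = y − 52.895:
  vertical leg: d = 17.105 mm → contributes +2 696 293 mm⁴
  horizontal leg (remainder): d = -47.895 mm → contributes +1 151 120 mm⁴
Total I = 3 847 412 mm⁴.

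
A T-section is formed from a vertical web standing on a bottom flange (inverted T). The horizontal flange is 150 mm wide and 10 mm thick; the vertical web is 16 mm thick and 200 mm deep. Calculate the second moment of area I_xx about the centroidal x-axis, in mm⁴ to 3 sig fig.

I_xx ≈ 2.19 × 10⁷ mm⁴

Treat the section as a set of non-overlapping primitives; coordinates are from the bounding-box lower-left.
Flange: 150 × 10, A = 1 500 mm², y = 5 mm, Ī = 12 500 mm⁴.
Web: 16 × 200, A = 3 200 mm², y = 110 mm, Ī = 10 666 667 mm⁴.
Centroid: ȳ = ΣA·y / ΣA = 76.489 mm.
Transfer each piece to the centroidal x-axis using Ī + A·d² with d = y − 76.489:
  flange: d = -71.489 mm → contributes +7 678 593 mm⁴
  web: d = 33.511 mm → contributes +14 260 148 mm⁴
Total I = 21 938 741 mm⁴.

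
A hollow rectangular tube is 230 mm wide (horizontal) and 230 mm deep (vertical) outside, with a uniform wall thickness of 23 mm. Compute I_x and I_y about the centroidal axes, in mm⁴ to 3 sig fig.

Split into non-overlapping primitives; take the origin at the lower-left of the bounding box.
Outer rectangle: 230 × 230, A = 52 900 mm², y = 115 mm, Ī = 233 200 833 mm⁴.
Inner void (subtracted): 184 × 184, A = 33 856 mm², y = 115 mm, Ī = 95 519 061 mm⁴.
By symmetry the centroid is at mid-height, ȳ = 115 mm.
All pieces are centred on the centroidal x-axis, so I = ΣĪ (holes subtracted) = 137 681 772 mm⁴.
Repeating about the centroidal y-axis gives I_y = 137 681 772 mm⁴.

I_x ≈ 1.38 × 10⁸ mm⁴, I_y ≈ 1.38 × 10⁸ mm⁴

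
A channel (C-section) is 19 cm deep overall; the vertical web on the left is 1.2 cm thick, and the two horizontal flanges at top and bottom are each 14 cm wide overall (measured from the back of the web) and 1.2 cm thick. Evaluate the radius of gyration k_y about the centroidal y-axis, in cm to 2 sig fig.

Split into non-overlapping primitives; take the origin at the lower-left of the bounding box.
Web: 1.2 × 19, A = 22.8 cm², x = 0.6 cm, Ī = 2.736 cm⁴.
Top flange (beyond web): 12.8 × 1.2, A = 15.36 cm², x = 7.6 cm, Ī = 209.7 cm⁴.
Bottom flange (beyond web): 12.8 × 1.2, A = 15.36 cm², x = 7.6 cm, Ī = 209.7 cm⁴.
Centroid: x̄ = ΣA·x / ΣA = 4.618 cm.
Transfer each piece to the centroidal y-axis using Ī + A·d² with d = x − 4.618:
  web: d = -4.018 cm → contributes +370.8 cm⁴
  top flange (beyond web): d = 2.982 cm → contributes +346.3 cm⁴
  bottom flange (beyond web): d = 2.982 cm → contributes +346.3 cm⁴
Total I = 1 063 cm⁴.
Radius of gyration: k = √(I/A) = √(1 063 / 53.52) = 4.458 cm.

k_y ≈ 4.5 cm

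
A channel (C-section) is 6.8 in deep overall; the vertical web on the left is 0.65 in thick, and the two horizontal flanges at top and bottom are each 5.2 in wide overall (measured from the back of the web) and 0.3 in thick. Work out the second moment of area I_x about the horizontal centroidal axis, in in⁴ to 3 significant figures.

I_x ≈ 45.9 in⁴

Split into non-overlapping primitives; take the origin at the lower-left of the bounding box.
Web: 0.65 × 6.8, A = 4.42 in², y = 3.4 in, Ī = 17.032 in⁴.
Top flange (beyond web): 4.55 × 0.3, A = 1.365 in², y = 6.65 in, Ī = 0.010238 in⁴.
Bottom flange (beyond web): 4.55 × 0.3, A = 1.365 in², y = 0.15 in, Ī = 0.010238 in⁴.
By symmetry the centroid is at mid-height, ȳ = 3.4 in.
Transfer each piece to the horizontal centroidal axis using Ī + A·d² with d = y − 3.4:
  web: d = 0 in → contributes +17.032 in⁴
  top flange (beyond web): d = 3.25 in → contributes +14.428 in⁴
  bottom flange (beyond web): d = -3.25 in → contributes +14.428 in⁴
Total I = 45.888 in⁴.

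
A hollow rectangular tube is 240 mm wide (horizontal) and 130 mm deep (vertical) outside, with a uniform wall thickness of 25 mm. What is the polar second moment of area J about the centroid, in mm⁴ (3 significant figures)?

J ≈ 1.40 × 10⁸ mm⁴

Decompose the section into non-overlapping parts with the origin at the bottom-left of its bounding rectangle.
Outer rectangle: 240 × 130, A = 31 200 mm², y = 65 mm, Ī = 43 940 000 mm⁴.
Inner void (subtracted): 190 × 80, A = 15 200 mm², y = 65 mm, Ī = 8 106 667 mm⁴.
By symmetry the centroid is at mid-height, ȳ = 65 mm.
All pieces are centred on the centroidal x-axis, so I = ΣĪ (holes subtracted) = 35 833 333 mm⁴.
Repeating about the centroidal y-axis gives I_y = 104 033 333 mm⁴.
Polar second moment: J = I_x + I_y = 139 866 667 mm⁴.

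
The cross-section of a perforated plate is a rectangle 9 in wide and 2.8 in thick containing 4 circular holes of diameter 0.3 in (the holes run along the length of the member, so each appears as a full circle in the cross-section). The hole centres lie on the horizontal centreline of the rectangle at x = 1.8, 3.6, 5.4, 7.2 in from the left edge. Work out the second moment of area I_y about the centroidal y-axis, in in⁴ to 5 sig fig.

I_y ≈ 168.95 in⁴

Break the section into simple shapes (no overlaps), measuring from the bottom-left corner of the bounding box.
Plate: 9 × 2.8, A = 25.2 in², x = 4.5 in, Ī = 170.1 in⁴.
Hole 1 (subtracted): ⌀0.3, A = 0.07068583 in², x = 1.8 in, Ī = 0.0003976078 in⁴.
Hole 2 (subtracted): ⌀0.3, A = 0.07068583 in², x = 3.6 in, Ī = 0.0003976078 in⁴.
Hole 3 (subtracted): ⌀0.3, A = 0.07068583 in², x = 5.4 in, Ī = 0.0003976078 in⁴.
Hole 4 (subtracted): ⌀0.3, A = 0.07068583 in², x = 7.2 in, Ī = 0.0003976078 in⁴.
By symmetry the centroid is at mid-width, x̄ = 4.5 in.
Transfer each piece to the centroidal y-axis using Ī + A·d² with d = x − 4.5:
  plate: d = 0 in → contributes +170.1 in⁴
  hole 1: d = -2.7 in → contributes −0.5156973 in⁴
  hole 2: d = -0.9 in → contributes −0.05765313 in⁴
  hole 3: d = 0.9 in → contributes −0.05765313 in⁴
  hole 4: d = 2.7 in → contributes −0.5156973 in⁴
Total I = 168.9533 in⁴.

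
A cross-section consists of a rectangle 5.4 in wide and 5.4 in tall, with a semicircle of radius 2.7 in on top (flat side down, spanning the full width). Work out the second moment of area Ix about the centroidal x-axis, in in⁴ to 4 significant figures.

Ix ≈ 198.3 in⁴

Break the section into simple shapes (no overlaps), measuring from the bottom-left corner of the bounding box.
Rectangular body: 5.4 × 5.4, A = 29.16 in², y = 2.7 in, Ī = 70.8588 in⁴.
Semicircular cap: semicircle r = 2.7, A = 11.4511 in², y = 6.54592 in, Ī = 5.83293 in⁴.
Centroid: ȳ = ΣA·y / ΣA = 3.78443 in.
Transfer each piece to the centroidal x-axis using Ī + A·d² with d = y − 3.78443:
  rectangular body: d = -1.08443 in → contributes +105.151 in⁴
  semicircular cap: d = 2.76148 in → contributes +93.1567 in⁴
Total I = 198.307 in⁴.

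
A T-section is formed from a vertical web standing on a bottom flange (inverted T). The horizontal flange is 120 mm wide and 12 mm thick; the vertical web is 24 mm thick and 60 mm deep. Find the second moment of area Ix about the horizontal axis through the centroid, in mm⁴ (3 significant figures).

Decompose the section into non-overlapping parts with the origin at the bottom-left of its bounding rectangle.
Flange: 120 × 12, A = 1 440 mm², y = 6 mm, Ī = 17 280 mm⁴.
Web: 24 × 60, A = 1 440 mm², y = 42 mm, Ī = 432 000 mm⁴.
Centroid: ȳ = ΣA·y / ΣA = 24 mm.
Transfer each piece to the horizontal axis through the centroid using Ī + A·d² with d = y − 24:
  flange: d = -18 mm → contributes +483 840 mm⁴
  web: d = 18 mm → contributes +898 560 mm⁴
Total I = 1 382 400 mm⁴.

Ix ≈ 1.38 × 10⁶ mm⁴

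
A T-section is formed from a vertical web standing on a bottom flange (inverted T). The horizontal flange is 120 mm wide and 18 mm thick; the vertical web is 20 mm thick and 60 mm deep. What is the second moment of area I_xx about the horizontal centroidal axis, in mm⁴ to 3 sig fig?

Decompose the section into non-overlapping parts with the origin at the bottom-left of its bounding rectangle.
Flange: 120 × 18, A = 2 160 mm², y = 9 mm, Ī = 58 320 mm⁴.
Web: 20 × 60, A = 1 200 mm², y = 48 mm, Ī = 360 000 mm⁴.
Centroid: ȳ = ΣA·y / ΣA = 22.929 mm.
Transfer each piece to the horizontal centroidal axis using Ī + A·d² with d = y − 22.929:
  flange: d = -13.929 mm → contributes +477 371 mm⁴
  web: d = 25.071 mm → contributes +1 114 292 mm⁴
Total I = 1 591 663 mm⁴.

I_xx ≈ 1.59 × 10⁶ mm⁴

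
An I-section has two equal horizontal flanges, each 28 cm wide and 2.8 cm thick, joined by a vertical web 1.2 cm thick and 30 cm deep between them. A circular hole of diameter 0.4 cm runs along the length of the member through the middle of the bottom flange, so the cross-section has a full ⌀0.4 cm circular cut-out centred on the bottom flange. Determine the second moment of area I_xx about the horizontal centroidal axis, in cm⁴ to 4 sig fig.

Treat the section as a set of non-overlapping primitives; coordinates are from the bounding-box lower-left.
Bottom flange: 28 × 2.8, A = 78.4 cm², y = 1.4 cm, Ī = 51.2213 cm⁴.
Web: 1.2 × 30, A = 36 cm², y = 17.8 cm, Ī = 2 700 cm⁴.
Top flange: 28 × 2.8, A = 78.4 cm², y = 34.2 cm, Ī = 51.2213 cm⁴.
Hole (subtracted): ⌀0.4, A = 0.125664 cm², y = 1.4 cm, Ī = 0.00125664 cm⁴.
Centroid: ȳ = ΣA·y / ΣA = 17.8107 cm.
Transfer each piece to the horizontal centroidal axis using Ī + A·d² with d = y − 17.8107:
  bottom flange: d = -16.4107 cm → contributes +21165.2 cm⁴
  web: d = -0.0106962 cm → contributes +2 700 cm⁴
  top flange: d = 16.3893 cm → contributes +21110.2 cm⁴
  hole: d = -16.4107 cm → contributes −33.8439 cm⁴
Total I = 44941.5 cm⁴.

I_xx ≈ 4.494 × 10⁴ cm⁴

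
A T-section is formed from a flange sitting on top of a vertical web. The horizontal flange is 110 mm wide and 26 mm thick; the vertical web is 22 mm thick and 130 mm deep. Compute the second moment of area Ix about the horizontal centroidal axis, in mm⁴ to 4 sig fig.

Treat the section as a set of non-overlapping primitives; coordinates are from the bounding-box lower-left.
Flange: 110 × 26, A = 2 860 mm², y = 143 mm, Ī = 161 113 mm⁴.
Web: 22 × 130, A = 2 860 mm², y = 65 mm, Ī = 4 027 833 mm⁴.
Centroid: ȳ = ΣA·y / ΣA = 104 mm.
Transfer each piece to the horizontal centroidal axis using Ī + A·d² with d = y − 104:
  flange: d = 39 mm → contributes +4 511 173 mm⁴
  web: d = -39 mm → contributes +8 377 893 mm⁴
Total I = 12 889 067 mm⁴.

Ix ≈ 1.289 × 10⁷ mm⁴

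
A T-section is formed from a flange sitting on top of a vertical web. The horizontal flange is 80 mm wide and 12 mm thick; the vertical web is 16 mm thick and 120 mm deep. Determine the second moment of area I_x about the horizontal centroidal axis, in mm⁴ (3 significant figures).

Break the section into simple shapes (no overlaps), measuring from the bottom-left corner of the bounding box.
Flange: 80 × 12, A = 960 mm², y = 126 mm, Ī = 11 520 mm⁴.
Web: 16 × 120, A = 1 920 mm², y = 60 mm, Ī = 2 304 000 mm⁴.
Centroid: ȳ = ΣA·y / ΣA = 82 mm.
Transfer each piece to the horizontal centroidal axis using Ī + A·d² with d = y − 82:
  flange: d = 44 mm → contributes +1 870 080 mm⁴
  web: d = -22 mm → contributes +3 233 280 mm⁴
Total I = 5 103 360 mm⁴.

I_x ≈ 5.10 × 10⁶ mm⁴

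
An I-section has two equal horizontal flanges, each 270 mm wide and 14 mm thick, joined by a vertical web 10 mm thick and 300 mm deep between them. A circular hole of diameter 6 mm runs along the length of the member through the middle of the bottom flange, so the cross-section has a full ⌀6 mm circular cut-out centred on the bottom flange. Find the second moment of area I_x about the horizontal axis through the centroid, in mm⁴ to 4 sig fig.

I_x ≈ 2.083 × 10⁸ mm⁴

Split into non-overlapping primitives; take the origin at the lower-left of the bounding box.
Bottom flange: 270 × 14, A = 3 780 mm², y = 7 mm, Ī = 61 740 mm⁴.
Web: 10 × 300, A = 3 000 mm², y = 164 mm, Ī = 22 500 000 mm⁴.
Top flange: 270 × 14, A = 3 780 mm², y = 321 mm, Ī = 61 740 mm⁴.
Hole (subtracted): ⌀6, A = 28.2743 mm², y = 7 mm, Ī = 63.6173 mm⁴.
Centroid: ȳ = ΣA·y / ΣA = 164.421 mm.
Transfer each piece to the horizontal axis through the centroid using Ī + A·d² with d = y − 164.421:
  bottom flange: d = -157.421 mm → contributes +93 735 912 mm⁴
  web: d = -0.421495 mm → contributes +22 500 533 mm⁴
  top flange: d = 156.579 mm → contributes +92 735 351 mm⁴
  hole: d = -157.421 mm → contributes −700 745 mm⁴
Total I = 208 271 051 mm⁴.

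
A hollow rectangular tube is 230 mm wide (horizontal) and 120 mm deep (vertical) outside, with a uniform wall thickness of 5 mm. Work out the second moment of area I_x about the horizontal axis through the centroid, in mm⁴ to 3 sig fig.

Break the section into simple shapes (no overlaps), measuring from the bottom-left corner of the bounding box.
Outer rectangle: 230 × 120, A = 27 600 mm², y = 60 mm, Ī = 33 120 000 mm⁴.
Inner void (subtracted): 220 × 110, A = 24 200 mm², y = 60 mm, Ī = 24 401 667 mm⁴.
By symmetry the centroid is at mid-height, ȳ = 60 mm.
All pieces are centred on the horizontal axis through the centroid, so I = ΣĪ (holes subtracted) = 8 718 333 mm⁴.

I_x ≈ 8.72 × 10⁶ mm⁴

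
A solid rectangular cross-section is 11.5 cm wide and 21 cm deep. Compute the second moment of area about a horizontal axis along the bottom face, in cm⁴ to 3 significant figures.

The section: 11.5 × 21, A = 241.5 cm², y = 10.5 cm, Ī = 8875.1 cm⁴.
Transfer it to the base of the section using Ī + A·d² with d = y − 0:
  the section: d = 10.5 cm → contributes +35 501 cm⁴
Total I = 35 501 cm⁴.

I_base ≈ 3.55 × 10⁴ cm⁴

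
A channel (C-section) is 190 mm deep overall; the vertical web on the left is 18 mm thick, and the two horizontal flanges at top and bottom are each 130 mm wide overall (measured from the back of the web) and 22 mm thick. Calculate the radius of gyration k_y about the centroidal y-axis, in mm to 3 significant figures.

k_y ≈ 40.6 mm

Split into non-overlapping primitives; take the origin at the lower-left of the bounding box.
Web: 18 × 190, A = 3 420 mm², x = 9 mm, Ī = 92 340 mm⁴.
Top flange (beyond web): 112 × 22, A = 2 464 mm², x = 74 mm, Ī = 2 575 701 mm⁴.
Bottom flange (beyond web): 112 × 22, A = 2 464 mm², x = 74 mm, Ī = 2 575 701 mm⁴.
Centroid: x̄ = ΣA·x / ΣA = 47.371 mm.
Transfer each piece to the centroidal y-axis using Ī + A·d² with d = x − 47.371:
  web: d = -38.371 mm → contributes +5 127 686 mm⁴
  top flange (beyond web): d = 26.629 mm → contributes +4 322 950 mm⁴
  bottom flange (beyond web): d = 26.629 mm → contributes +4 322 950 mm⁴
Total I = 13 773 586 mm⁴.
Radius of gyration: k = √(I/A) = √(13 773 586 / 8 348) = 40.619 mm.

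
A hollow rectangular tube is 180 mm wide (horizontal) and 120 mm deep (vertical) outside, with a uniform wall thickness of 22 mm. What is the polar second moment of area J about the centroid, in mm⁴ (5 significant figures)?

J ≈ 6.3334 × 10⁷ mm⁴

Split into non-overlapping primitives; take the origin at the lower-left of the bounding box.
Outer rectangle: 180 × 120, A = 21 600 mm², y = 60 mm, Ī = 25 920 000 mm⁴.
Inner void (subtracted): 136 × 76, A = 10 336 mm², y = 60 mm, Ī = 4 975 061 mm⁴.
By symmetry the centroid is at mid-height, ȳ = 60 mm.
All pieces are centred on the centroidal x-axis, so I = ΣĪ (holes subtracted) = 20 944 939 mm⁴.
Repeating about the centroidal y-axis gives I_y = 42 388 779 mm⁴.
Polar second moment: J = I_x + I_y = 63 333 717 mm⁴.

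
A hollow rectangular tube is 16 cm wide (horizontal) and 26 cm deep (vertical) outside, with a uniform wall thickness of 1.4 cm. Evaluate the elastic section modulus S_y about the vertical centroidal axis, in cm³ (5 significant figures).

Decompose the section into non-overlapping parts with the origin at the bottom-left of its bounding rectangle.
Outer rectangle: 16 × 26, A = 416 cm², x = 8 cm, Ī = 8874.667 cm⁴.
Inner void (subtracted): 13.2 × 23.2, A = 306.24 cm², x = 8 cm, Ī = 4446.605 cm⁴.
By symmetry the centroid is at mid-width, x̄ = 8 cm.
All pieces are centred on the vertical centroidal axis, so I = ΣĪ (holes subtracted) = 4428.062 cm⁴.
Extreme fibre distance c = 8 cm; S = I/c = 553.5077 cm³.

S_y ≈ 553.51 cm³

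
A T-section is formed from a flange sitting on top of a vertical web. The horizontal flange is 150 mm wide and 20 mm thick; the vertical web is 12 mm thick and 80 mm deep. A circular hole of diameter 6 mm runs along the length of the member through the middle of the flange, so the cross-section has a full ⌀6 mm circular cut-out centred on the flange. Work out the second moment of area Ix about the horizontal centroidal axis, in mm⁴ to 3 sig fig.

Treat the section as a set of non-overlapping primitives; coordinates are from the bounding-box lower-left.
Flange: 150 × 20, A = 3 000 mm², y = 90 mm, Ī = 100 000 mm⁴.
Web: 12 × 80, A = 960 mm², y = 40 mm, Ī = 512 000 mm⁴.
Hole (subtracted): ⌀6, A = 28.274 mm², y = 90 mm, Ī = 63.617 mm⁴.
Centroid: ȳ = ΣA·y / ΣA = 77.792 mm.
Transfer each piece to the horizontal centroidal axis using Ī + A·d² with d = y − 77.792:
  flange: d = 12.208 mm → contributes +547 134 mm⁴
  web: d = -37.792 mm → contributes +1 883 078 mm⁴
  hole: d = 12.208 mm → contributes −4277.8 mm⁴
Total I = 2 425 934 mm⁴.

Ix ≈ 2.43 × 10⁶ mm⁴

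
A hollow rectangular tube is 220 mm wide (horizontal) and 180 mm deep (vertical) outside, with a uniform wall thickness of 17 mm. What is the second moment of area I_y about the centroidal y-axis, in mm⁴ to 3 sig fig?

Decompose the section into non-overlapping parts with the origin at the bottom-left of its bounding rectangle.
Outer rectangle: 220 × 180, A = 39 600 mm², x = 110 mm, Ī = 159 720 000 mm⁴.
Inner void (subtracted): 186 × 146, A = 27 156 mm², x = 110 mm, Ī = 78 290 748 mm⁴.
By symmetry the centroid is at mid-width, x̄ = 110 mm.
All pieces are centred on the centroidal y-axis, so I = ΣĪ (holes subtracted) = 81 429 252 mm⁴.

I_y ≈ 8.14 × 10⁷ mm⁴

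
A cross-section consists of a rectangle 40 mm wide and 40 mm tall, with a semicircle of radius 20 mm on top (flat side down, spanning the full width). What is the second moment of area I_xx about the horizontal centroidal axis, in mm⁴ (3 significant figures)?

I_xx ≈ 5.97 × 10⁵ mm⁴

Split into non-overlapping primitives; take the origin at the lower-left of the bounding box.
Rectangular body: 40 × 40, A = 1 600 mm², y = 20 mm, Ī = 213 333 mm⁴.
Semicircular cap: semicircle r = 20, A = 628.32 mm², y = 48.488 mm, Ī = 17 561 mm⁴.
Centroid: ȳ = ΣA·y / ΣA = 28.033 mm.
Transfer each piece to the horizontal centroidal axis using Ī + A·d² with d = y − 28.033:
  rectangular body: d = -8.0328 mm → contributes +316 576 mm⁴
  semicircular cap: d = 20.455 mm → contributes +280 465 mm⁴
Total I = 597 041 mm⁴.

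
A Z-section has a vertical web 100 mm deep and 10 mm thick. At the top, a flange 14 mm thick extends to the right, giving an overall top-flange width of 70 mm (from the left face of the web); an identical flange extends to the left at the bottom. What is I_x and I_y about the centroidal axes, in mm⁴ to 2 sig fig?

I_x ≈ 4.0 × 10⁶ mm⁴, I_y ≈ 2.6 × 10⁶ mm⁴

Treat the section as a set of non-overlapping primitives; coordinates are from the bounding-box lower-left.
Web: 10 × 100, A = 1 000 mm², y = 50 mm, Ī = 833 333 mm⁴.
Top flange (beyond web): 60 × 14, A = 840 mm², y = 93 mm, Ī = 13 720 mm⁴.
Bottom flange (beyond web): 60 × 14, A = 840 mm², y = 7 mm, Ī = 13 720 mm⁴.
Centroid: ȳ = ΣA·y / ΣA = 50 mm.
Transfer each piece to the centroidal x-axis using Ī + A·d² with d = y − 50:
  web: d = 0 mm → contributes +833 333 mm⁴
  top flange (beyond web): d = 43 mm → contributes +1 566 880 mm⁴
  bottom flange (beyond web): d = -43 mm → contributes +1 566 880 mm⁴
Total I = 3 967 093 mm⁴.
For the y-axis: x̄ = 65 mm.
Repeating about the centroidal y-axis gives I_y = 2 570 333 mm⁴.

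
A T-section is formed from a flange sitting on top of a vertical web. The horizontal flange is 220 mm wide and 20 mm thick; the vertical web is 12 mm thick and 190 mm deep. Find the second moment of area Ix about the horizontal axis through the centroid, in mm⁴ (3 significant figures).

Ix ≈ 2.36 × 10⁷ mm⁴

Decompose the section into non-overlapping parts with the origin at the bottom-left of its bounding rectangle.
Flange: 220 × 20, A = 4 400 mm², y = 200 mm, Ī = 146 667 mm⁴.
Web: 12 × 190, A = 2 280 mm², y = 95 mm, Ī = 6 859 000 mm⁴.
Centroid: ȳ = ΣA·y / ΣA = 164.16 mm.
Transfer each piece to the horizontal axis through the centroid using Ī + A·d² with d = y − 164.16:
  flange: d = 35.838 mm → contributes +5 797 963 mm⁴
  web: d = -69.162 mm → contributes +17 765 010 mm⁴
Total I = 23 562 972 mm⁴.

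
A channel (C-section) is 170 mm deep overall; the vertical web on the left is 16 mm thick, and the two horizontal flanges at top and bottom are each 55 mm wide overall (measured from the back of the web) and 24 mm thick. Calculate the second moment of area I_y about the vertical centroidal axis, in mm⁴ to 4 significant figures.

I_y ≈ 1.134 × 10⁶ mm⁴

Split into non-overlapping primitives; take the origin at the lower-left of the bounding box.
Web: 16 × 170, A = 2 720 mm², x = 8 mm, Ī = 58026.7 mm⁴.
Top flange (beyond web): 39 × 24, A = 936 mm², x = 35.5 mm, Ī = 118 638 mm⁴.
Bottom flange (beyond web): 39 × 24, A = 936 mm², x = 35.5 mm, Ī = 118 638 mm⁴.
Centroid: x̄ = ΣA·x / ΣA = 19.2108 mm.
Transfer each piece to the vertical centroidal axis using Ī + A·d² with d = x − 19.2108:
  web: d = -11.2108 mm → contributes +399 882 mm⁴
  top flange (beyond web): d = 16.2892 mm → contributes +366 994 mm⁴
  bottom flange (beyond web): d = 16.2892 mm → contributes +366 994 mm⁴
Total I = 1 133 871 mm⁴.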